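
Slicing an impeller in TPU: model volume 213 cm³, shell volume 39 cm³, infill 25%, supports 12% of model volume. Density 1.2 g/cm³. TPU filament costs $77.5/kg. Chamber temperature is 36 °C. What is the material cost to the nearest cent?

$10.05

Interior volume = 213 − 39, so 174 cm³.
Deposited infill = 0.25 × 174 = 43.5 cm³.
Support = 0.12 × 213, so 25.56 cm³.
Total printed volume: 39 + 43.5 + 25.56 → 108.06 cm³.
Mass = 108.06 × 1.2, so 129.672 g.
At $77.5/kg: 129.672/1000 × 77.5 = $10.05.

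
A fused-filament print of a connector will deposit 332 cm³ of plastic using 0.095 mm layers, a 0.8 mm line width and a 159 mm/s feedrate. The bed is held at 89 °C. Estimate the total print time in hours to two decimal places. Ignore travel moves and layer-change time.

7.63 hours

Bead cross-section = 0.095 × 0.8 = 0.076 mm².
Path length: 332000 mm³ / 0.076 mm² → 4368421.1 mm.
Extrusion time = 4368421.1 / 159 = 27474.3 s.
Converting: 27474.3 s = 7.63 hours.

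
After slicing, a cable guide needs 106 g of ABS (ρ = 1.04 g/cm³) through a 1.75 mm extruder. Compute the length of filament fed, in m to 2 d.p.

Volume = 106 g / 1.04 g·cm⁻³ = 101.9231 cm³ = 101923.1 mm³.
Cross-section of 1.75 mm filament: π·(1.75/2)² = 2.4053 mm².
L = V/A = 101923.1/2.4053 = 42374.38 mm → 42.37 m.

42.37 m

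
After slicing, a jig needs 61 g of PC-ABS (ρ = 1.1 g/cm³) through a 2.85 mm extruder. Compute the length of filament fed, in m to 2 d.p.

8.69 m

Volume = 61 g / 1.1 g·cm⁻³ = 55.4545 cm³ = 55454.5 mm³.
A = π r² = π × 1.425² = 6.3794 mm².
Length = 55454.5 / 6.3794 = 8692.75 mm = 8.69 m.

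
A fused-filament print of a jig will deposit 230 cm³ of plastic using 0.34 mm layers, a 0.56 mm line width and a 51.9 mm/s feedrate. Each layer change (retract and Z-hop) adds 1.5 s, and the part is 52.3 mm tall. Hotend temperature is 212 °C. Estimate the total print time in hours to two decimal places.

6.53 hours

Bead cross-section = 0.34 × 0.56 = 0.1904 mm².
Toolpath length = 230 cm³ / 0.1904 mm² = 230000 / 0.1904 = 1207983.2 mm.
Print-move time: 1207983.2 / 51.9 → 23275.2 s.
Layer count = ceil(52.3 / 0.34) = 154.
Layer-change overhead = 154 × 1.5, so 231 s.
Total = 23275.2 + 231 = 23506.2 s = 6.53 hours.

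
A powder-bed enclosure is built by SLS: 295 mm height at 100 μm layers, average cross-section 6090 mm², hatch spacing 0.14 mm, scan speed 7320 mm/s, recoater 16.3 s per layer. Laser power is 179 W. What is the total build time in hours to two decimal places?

18.23 hours

Layers = ⌈295/0.1⌉ = 2950.
Hatch length per layer = 6090 / 0.14 = 43500 mm.
Per-layer scan time: 43500 / 7320 → 5.9426 s.
Layer cycle: 5.9426 + 16.3 → 22.2426 s.
Build time = 2950 × 22.2426 = 65615.67 s = 18.23 hours.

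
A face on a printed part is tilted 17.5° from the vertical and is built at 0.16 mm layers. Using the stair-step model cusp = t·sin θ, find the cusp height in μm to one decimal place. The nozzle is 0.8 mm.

48.1 μm

h_c = t·sin θ = 0.16 × 0.3007 = 0.048112 mm (48.1 μm).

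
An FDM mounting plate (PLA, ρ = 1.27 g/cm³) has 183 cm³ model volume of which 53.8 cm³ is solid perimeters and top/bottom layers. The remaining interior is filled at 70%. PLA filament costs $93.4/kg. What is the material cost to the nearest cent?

Interior volume = 183 − 53.8 = 129.2 cm³.
Deposited infill = 0.70 × 129.2 = 90.44 cm³.
Total extruded = 53.8 + 90.44 = 144.24 cm³.
Mass: 144.24 × 1.27 → 183.1848 g.
At $93.4/kg: 183.1848/1000 × 93.4 = $17.11.

$17.11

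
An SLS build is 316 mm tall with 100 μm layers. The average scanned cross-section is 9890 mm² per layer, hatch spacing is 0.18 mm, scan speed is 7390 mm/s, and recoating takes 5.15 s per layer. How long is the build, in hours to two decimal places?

Number of layers: 316 / 0.1 → 3160 (rounded up).
Per-layer scan distance = 9890 / 0.18, so 54944.4 mm.
Laser time per layer = 54944.4 / 7390 = 7.435 s.
Layer cycle = 7.435 + 5.15 = 12.585 s.
Total: 3160 × 12.585 s = 39768.6 s → 11.05 hours.

11.05 hours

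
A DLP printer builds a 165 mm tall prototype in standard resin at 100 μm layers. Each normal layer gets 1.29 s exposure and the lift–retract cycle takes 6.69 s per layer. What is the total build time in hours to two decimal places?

Layers = ⌈165/0.1⌉ = 1650.
Each layer takes = 1.29 + 6.69 = 7.98 s.
Total = 1650 × 7.98 = 13167 s = 3.66 hours.

3.66 hours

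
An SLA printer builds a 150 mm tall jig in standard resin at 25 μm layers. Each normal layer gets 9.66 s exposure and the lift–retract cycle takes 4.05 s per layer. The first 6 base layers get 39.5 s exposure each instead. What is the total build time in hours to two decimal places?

22.90 hours

Layers = ⌈150/0.025⌉ = 6000.
Base layers = 6 × (39.5 + 4.05) = 261.3 s.
Regular layers: 5994 × (9.66 + 4.05) → 82177.74 s.
Sum: 261.3 + 82177.74 = 82439.04 s → 22.90 hours.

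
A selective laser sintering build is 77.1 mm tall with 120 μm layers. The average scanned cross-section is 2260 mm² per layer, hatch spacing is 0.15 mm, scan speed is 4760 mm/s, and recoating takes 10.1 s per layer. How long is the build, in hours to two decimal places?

Layer count = ceil(77.1 / 0.12) = 643.
Scan path per layer = 2260 / 0.15 = 15066.7 mm.
Per-layer scan time = 15066.7 / 4760 = 3.1653 s.
Per-layer time: 3.1653 + 10.1 → 13.2653 s.
Total: 643 × 13.2653 s = 8529.5879 s → 2.37 hours.

2.37 hours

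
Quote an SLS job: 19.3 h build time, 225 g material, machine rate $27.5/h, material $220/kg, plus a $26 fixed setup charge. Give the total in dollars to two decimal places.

Time charge = 27.5 × 19.3, so $530.75.
Material charge = 220 × 225/1000 = $49.50.
Total = 530.75 + 49.50 + 26 = $606.25.

$606.25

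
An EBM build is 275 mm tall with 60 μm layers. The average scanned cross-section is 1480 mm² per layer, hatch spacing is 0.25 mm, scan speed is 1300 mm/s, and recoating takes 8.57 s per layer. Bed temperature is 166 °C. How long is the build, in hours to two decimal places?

Number of layers: 275 / 0.06 → 4584 (rounded up).
Hatch length per layer = 1480 / 0.25, so 5920 mm.
Beam time per layer = 5920 / 1300, so 4.5538 s.
Per-layer time = 4.5538 + 8.57 = 13.1238 s.
Build time = 4584 × 13.1238 = 60159.4992 s = 16.71 hours.

16.71 hours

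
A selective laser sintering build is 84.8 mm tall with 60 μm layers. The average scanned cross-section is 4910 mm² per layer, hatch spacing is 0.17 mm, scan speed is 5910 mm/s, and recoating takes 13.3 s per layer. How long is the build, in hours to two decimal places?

Layer count = ceil(84.8 / 0.06) = 1414.
Scan path per layer = 4910 / 0.17, so 28882.4 mm.
Scan time per layer: 28882.4 / 5910 → 4.887 s.
Layer cycle = 4.887 + 13.3, so 18.187 s.
Build time = 1414 × 18.187 = 25716.418 s = 7.14 hours.

7.14 hours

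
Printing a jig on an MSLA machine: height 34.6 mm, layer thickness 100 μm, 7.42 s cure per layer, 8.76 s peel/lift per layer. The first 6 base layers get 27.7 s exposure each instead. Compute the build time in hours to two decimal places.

Layer count = ceil(34.6 / 0.1) = 346.
Burn-in layers = 6 × (27.7 + 8.76) = 218.76 s.
Normal layers = 340 × (7.42 + 8.76) = 5501.2 s.
Sum: 218.76 + 5501.2 = 5719.96 s → 1.59 hours.

1.59 hours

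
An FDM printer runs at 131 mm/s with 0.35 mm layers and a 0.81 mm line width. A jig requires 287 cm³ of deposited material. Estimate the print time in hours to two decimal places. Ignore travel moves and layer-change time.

2.15 hours

Line area = 0.35 × 0.81, so 0.2835 mm².
Total extruded path = 287000/0.2835 = 1012345.7 mm.
Time extruding: 1012345.7 / 131 → 7727.8 s.
Converting: 7727.8 s = 2.15 hours.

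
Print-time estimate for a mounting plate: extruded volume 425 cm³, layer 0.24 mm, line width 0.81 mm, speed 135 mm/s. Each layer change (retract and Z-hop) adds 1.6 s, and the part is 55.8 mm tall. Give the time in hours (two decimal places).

Line area: 0.24 × 0.81 → 0.1944 mm².
Toolpath length = 425 cm³ / 0.1944 mm² = 425000 / 0.1944 = 2186214 mm.
Time extruding = 2186214 / 135 = 16194.2 s.
Number of layers: 55.8 / 0.24 → 233 (rounded up).
Non-print overhead = 233 × 1.6, so 372.8 s.
Altogether 16194.2 + 372.8 = 16567 s, i.e. 4.60 hours.

4.60 hours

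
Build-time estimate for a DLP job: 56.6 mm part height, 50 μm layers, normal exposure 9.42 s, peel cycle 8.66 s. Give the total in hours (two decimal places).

Layers = ⌈56.6/0.05⌉ = 1132.
Per-layer time = 9.42 + 8.66 = 18.08 s.
Build time: 1132 × 18.08 s = 20466.56 s, i.e. 5.69 hours.

5.69 hours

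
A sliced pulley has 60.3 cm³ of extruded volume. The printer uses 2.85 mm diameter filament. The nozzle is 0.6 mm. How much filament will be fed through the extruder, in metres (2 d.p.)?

Filament cross-section = π × (2.85/2)² = 6.3794 mm².
Length = 60.3 cm³ / 6.3794 mm² = 60300 / 6.3794 = 9452.3 mm = 9.45 m.

9.45 m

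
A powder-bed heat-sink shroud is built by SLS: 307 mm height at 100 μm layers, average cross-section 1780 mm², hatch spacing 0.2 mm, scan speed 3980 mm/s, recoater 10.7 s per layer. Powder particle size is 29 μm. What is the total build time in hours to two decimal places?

11.03 hours

Layers = ⌈307/0.1⌉ = 3070.
Hatch length per layer: 1780 / 0.2 → 8900 mm.
Laser time per layer: 8900 / 3980 → 2.2362 s.
Per-layer time: 2.2362 + 10.7 → 12.9362 s.
Build time = 3070 × 12.9362 = 39714.134 s = 11.03 hours.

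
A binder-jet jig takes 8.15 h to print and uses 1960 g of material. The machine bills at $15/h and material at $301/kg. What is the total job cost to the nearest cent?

Machine-time cost = 15 × 8.15, so $122.25.
Material cost = 301 × 1960/1000, so $589.96.
Total = 122.25 + 589.96 = $712.21.

$712.21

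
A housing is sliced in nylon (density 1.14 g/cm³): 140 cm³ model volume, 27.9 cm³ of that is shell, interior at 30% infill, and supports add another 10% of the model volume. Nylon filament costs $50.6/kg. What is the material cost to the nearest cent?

Volume inside the shell = 140 − 27.9 = 112.1 cm³.
Deposited infill = 0.30 × 112.1 = 33.63 cm³.
Support: 0.10 × 140 → 14 cm³.
Total extruded: 27.9 + 33.63 + 14 → 75.53 cm³.
Mass = 75.53 × 1.14 = 86.1042 g.
At $50.6/kg: 86.1042/1000 × 50.6 = $4.36.

$4.36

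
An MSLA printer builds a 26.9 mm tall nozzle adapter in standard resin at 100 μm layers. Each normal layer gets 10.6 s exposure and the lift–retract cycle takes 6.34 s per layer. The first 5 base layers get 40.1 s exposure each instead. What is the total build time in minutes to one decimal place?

78.4 minutes

Layers = ⌈26.9/0.1⌉ = 269.
Burn-in layers: 5 × (40.1 + 6.34) → 232.2 s.
Normal layers = 264 × (10.6 + 6.34), so 4472.16 s.
Total = 232.2 + 4472.16 = 4704.36 s = 78.4 minutes.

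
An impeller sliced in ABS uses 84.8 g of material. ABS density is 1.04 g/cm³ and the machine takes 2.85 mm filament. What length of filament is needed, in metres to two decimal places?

Extruded volume: 84.8/1.04 = 81.5385 cm³ (81538.5 mm³).
A = π r² = π × 1.425² = 6.3794 mm².
L = V/A = 81538.5/6.3794 = 12781.53 mm → 12.78 m.

12.78 m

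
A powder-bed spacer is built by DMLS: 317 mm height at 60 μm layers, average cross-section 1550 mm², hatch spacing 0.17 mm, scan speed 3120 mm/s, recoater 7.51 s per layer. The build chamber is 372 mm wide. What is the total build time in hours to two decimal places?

15.31 hours

Layers = ⌈317/0.06⌉ = 5284.
Hatch length per layer = 1550 / 0.17, so 9117.6 mm.
Laser time per layer: 9117.6 / 3120 → 2.9223 s.
Per-layer time = 2.9223 + 7.51 = 10.4323 s.
Total: 5284 × 10.4323 s = 55124.2732 s → 15.31 hours.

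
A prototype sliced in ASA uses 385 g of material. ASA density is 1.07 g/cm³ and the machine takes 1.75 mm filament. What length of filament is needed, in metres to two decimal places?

149.59 m

Extruded volume: 385/1.07 = 359.8131 cm³ (359813.1 mm³).
A = π r² = π × 0.875² = 2.4053 mm².
L = V/A = 359813.1/2.4053 = 149591.78 mm → 149.59 m.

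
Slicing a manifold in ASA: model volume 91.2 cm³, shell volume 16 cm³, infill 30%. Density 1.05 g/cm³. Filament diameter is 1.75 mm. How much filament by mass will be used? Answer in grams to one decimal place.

40.5 g

Infill region = 91.2 − 16, so 75.2 cm³.
Infill volume = 0.30 × 75.2, so 22.56 cm³.
Deposited volume = 16 + 22.56 = 38.56 cm³.
Mass = 38.56 × 1.05 = 40.488 g.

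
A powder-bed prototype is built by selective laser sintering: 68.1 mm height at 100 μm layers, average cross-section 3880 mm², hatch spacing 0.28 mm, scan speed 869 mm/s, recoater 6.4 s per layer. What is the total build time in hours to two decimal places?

Layer count = ceil(68.1 / 0.1) = 681.
Hatch length per layer: 3880 / 0.28 → 13857.1 mm.
Per-layer scan time = 13857.1 / 869, so 15.946 s.
Per-layer time = 15.946 + 6.4 = 22.346 s.
Build time = 681 × 22.346 = 15217.626 s = 4.23 hours.

4.23 hours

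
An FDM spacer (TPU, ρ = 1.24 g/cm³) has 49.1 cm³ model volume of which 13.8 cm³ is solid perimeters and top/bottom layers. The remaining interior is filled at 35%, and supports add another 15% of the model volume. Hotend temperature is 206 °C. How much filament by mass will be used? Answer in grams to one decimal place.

Infill region = 49.1 − 13.8, so 35.3 cm³.
Infill deposited = 0.35 × 35.3, so 12.355 cm³.
Support: 0.15 × 49.1 → 7.365 cm³.
Deposited volume = 13.8 + 12.355 + 7.365 = 33.52 cm³.
Mass: 33.52 × 1.24 → 41.5648 g.

41.6 g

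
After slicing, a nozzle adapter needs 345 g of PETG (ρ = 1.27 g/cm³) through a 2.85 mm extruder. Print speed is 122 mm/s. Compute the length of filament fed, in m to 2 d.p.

Volume = 345 g / 1.27 g·cm⁻³ = 271.6535 cm³ = 271653.5 mm³.
Cross-section of 2.85 mm filament: π·(2.85/2)² = 6.3794 mm².
L = V/A = 271653.5/6.3794 = 42582.92 mm → 42.58 m.

42.58 m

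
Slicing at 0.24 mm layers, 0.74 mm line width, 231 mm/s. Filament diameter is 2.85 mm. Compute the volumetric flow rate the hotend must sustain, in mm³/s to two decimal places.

A = 0.24 × 0.74, so 0.1776 mm².
Q = v·A = 231 × 0.1776 = 41.03 mm³/s.

41.03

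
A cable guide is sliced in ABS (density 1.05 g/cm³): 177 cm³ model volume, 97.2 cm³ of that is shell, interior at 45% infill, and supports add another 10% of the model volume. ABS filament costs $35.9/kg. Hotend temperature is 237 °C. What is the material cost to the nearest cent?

Interior volume = 177 − 97.2, so 79.8 cm³.
Infill deposited = 0.45 × 79.8 = 35.91 cm³.
Support = 0.10 × 177, so 17.7 cm³.
Total printed volume = 97.2 + 35.91 + 17.7 = 150.81 cm³.
Mass = 150.81 × 1.05, so 158.3505 g.
Cost = 158.3505 g / 1000 × $35.9/kg = $5.68.

$5.68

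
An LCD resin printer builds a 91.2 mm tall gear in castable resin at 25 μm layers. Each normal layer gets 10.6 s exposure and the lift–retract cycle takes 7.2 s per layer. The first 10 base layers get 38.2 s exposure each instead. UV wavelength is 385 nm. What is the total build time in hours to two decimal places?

Layers = ⌈91.2/0.025⌉ = 3648.
Base layers = 10 × (38.2 + 7.2), so 454 s.
Remaining layers: 3638 × (10.6 + 7.2) → 64756.4 s.
Total = 454 + 64756.4 = 65210.4 s = 18.11 hours.

18.11 hours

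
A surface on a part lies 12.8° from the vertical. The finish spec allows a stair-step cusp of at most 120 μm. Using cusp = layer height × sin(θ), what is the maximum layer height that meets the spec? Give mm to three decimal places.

t = h_c / sin θ = 0.12 / 0.2215 = 0.542 mm.

0.542 mm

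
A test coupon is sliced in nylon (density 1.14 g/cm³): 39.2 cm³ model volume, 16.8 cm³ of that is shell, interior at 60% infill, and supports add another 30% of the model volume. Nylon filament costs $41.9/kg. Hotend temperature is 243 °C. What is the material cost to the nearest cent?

$2.01

Infill region = 39.2 − 16.8 = 22.4 cm³.
Infill volume: 0.60 × 22.4 → 13.44 cm³.
Support = 0.30 × 39.2 = 11.76 cm³.
Total printed volume: 16.8 + 13.44 + 11.76 → 42 cm³.
Mass = 42 × 1.14, so 47.88 g.
At $41.9/kg: 47.88/1000 × 41.9 = $2.01.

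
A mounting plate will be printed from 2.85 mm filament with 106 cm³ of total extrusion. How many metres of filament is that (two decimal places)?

A = π r² = π × 1.425² = 6.3794 mm².
L = 106000 mm³ / 6.3794 mm² = 16615.98 mm, i.e. 16.62 m.

16.62 m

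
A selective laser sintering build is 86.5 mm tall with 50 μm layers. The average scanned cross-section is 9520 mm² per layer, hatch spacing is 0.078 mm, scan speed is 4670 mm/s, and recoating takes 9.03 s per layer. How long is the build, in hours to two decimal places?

Number of layers: 86.5 / 0.05 → 1730 (rounded up).
Per-layer scan distance = 9520 / 0.078 = 122051.3 mm.
Scan time per layer = 122051.3 / 4670 = 26.1352 s.
Time per layer: 26.1352 + 9.03 → 35.1652 s.
Build time = 1730 × 35.1652 = 60835.796 s = 16.90 hours.

16.90 hours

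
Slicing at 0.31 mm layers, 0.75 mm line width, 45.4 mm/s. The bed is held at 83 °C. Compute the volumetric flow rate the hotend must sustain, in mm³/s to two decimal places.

Bead cross-section: 0.31 × 0.75 → 0.2325 mm².
Q = v·A = 45.4 × 0.2325 = 10.56 mm³/s.

10.56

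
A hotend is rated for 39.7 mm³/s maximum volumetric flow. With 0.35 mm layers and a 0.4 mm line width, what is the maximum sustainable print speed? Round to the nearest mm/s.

284 mm/s

A: 0.35 × 0.4 → 0.14 mm².
Max speed = 39.7 / 0.14 = 283.57 ≈ 284 mm/s.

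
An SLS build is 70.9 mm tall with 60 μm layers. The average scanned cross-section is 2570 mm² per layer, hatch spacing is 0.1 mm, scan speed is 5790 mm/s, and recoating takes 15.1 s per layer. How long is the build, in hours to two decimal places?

Number of layers: 70.9 / 0.06 → 1182 (rounded up).
Scan path per layer: 2570 / 0.1 → 25700 mm.
Scan time per layer: 25700 / 5790 → 4.4387 s.
Time per layer: 4.4387 + 15.1 → 19.5387 s.
1182 layers × 19.5387 s/layer = 23094.7434 s, i.e. 6.42 hours.

6.42 hours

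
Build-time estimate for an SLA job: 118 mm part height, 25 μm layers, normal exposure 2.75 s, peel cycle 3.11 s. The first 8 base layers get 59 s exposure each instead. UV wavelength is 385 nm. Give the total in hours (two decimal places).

Layer count = ceil(118 / 0.025) = 4720.
Bottom layers = 8 × (59 + 3.11) = 496.88 s.
Normal layers = 4712 × (2.75 + 3.11) = 27612.32 s.
Total = 496.88 + 27612.32 = 28109.2 s = 7.81 hours.

7.81 hours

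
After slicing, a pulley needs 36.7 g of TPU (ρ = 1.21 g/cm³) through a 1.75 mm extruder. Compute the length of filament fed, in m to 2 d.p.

Volume = 36.7 g / 1.21 g·cm⁻³ = 30.3306 cm³ = 30330.6 mm³.
Cross-section of 1.75 mm filament: π·(1.75/2)² = 2.4053 mm².
L = V/A = 30330.6/2.4053 = 12609.9 mm → 12.61 m.

12.61 m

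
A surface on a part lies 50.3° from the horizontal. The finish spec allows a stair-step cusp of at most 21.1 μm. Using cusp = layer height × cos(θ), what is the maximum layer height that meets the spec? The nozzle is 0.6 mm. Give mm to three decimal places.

0.033 mm

t = h_c / cos θ = 0.0211 / 0.6388 = 0.033 mm.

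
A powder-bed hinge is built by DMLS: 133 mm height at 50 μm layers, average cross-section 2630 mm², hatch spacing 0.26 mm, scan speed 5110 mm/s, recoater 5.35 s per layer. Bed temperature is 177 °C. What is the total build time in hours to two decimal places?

Layers = ⌈133/0.05⌉ = 2660.
Per-layer scan distance = 2630 / 0.26, so 10115.4 mm.
Per-layer scan time = 10115.4 / 5110, so 1.9795 s.
Per-layer time: 1.9795 + 5.35 → 7.3295 s.
Build time = 2660 × 7.3295 = 19496.47 s = 5.42 hours.

5.42 hours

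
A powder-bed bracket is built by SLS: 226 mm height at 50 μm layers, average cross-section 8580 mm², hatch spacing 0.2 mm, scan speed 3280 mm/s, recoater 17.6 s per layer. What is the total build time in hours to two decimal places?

38.52 hours

Layers = ⌈226/0.05⌉ = 4520.
Scan path per layer: 8580 / 0.2 → 42900 mm.
Scan time per layer = 42900 / 3280, so 13.0793 s.
Layer cycle = 13.0793 + 17.6 = 30.6793 s.
Build time = 4520 × 30.6793 = 138670.436 s = 38.52 hours.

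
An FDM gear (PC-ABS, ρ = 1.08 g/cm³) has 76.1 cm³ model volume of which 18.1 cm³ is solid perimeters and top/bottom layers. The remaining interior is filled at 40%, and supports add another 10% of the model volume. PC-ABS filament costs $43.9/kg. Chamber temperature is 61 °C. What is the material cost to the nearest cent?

Interior volume: 76.1 − 18.1 → 58 cm³.
Deposited infill = 0.40 × 58 = 23.2 cm³.
Support = 0.10 × 76.1 = 7.61 cm³.
Total extruded = 18.1 + 23.2 + 7.61, so 48.91 cm³.
Mass = 48.91 × 1.08 = 52.8228 g.
Cost = 52.8228 g / 1000 × $43.9/kg = $2.32.

$2.32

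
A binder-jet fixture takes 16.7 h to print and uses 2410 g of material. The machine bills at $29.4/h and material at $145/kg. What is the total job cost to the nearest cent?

Machine-time cost: 29.4 × 16.7 → $490.98.
Feedstock cost = 145 × 2410/1000, so $349.45.
Job cost: 490.98 + 349.45 = $840.43.

$840.43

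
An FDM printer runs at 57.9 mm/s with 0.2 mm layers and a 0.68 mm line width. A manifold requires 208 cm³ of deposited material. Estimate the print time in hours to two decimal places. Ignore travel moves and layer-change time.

7.34 hours

Line area = 0.2 × 0.68, so 0.136 mm².
Total extruded path = 208000/0.136 = 1529411.8 mm.
Extrusion time = 1529411.8 / 57.9, so 26414.7 s.
Converting: 26414.7 s = 7.34 hours.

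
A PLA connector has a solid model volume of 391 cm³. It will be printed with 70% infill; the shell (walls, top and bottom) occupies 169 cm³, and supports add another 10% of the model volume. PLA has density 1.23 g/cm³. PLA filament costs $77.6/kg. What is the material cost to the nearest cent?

Interior volume: 391 − 169 → 222 cm³.
Infill deposited = 0.70 × 222 = 155.4 cm³.
Support = 0.10 × 391, so 39.1 cm³.
Total printed volume = 169 + 155.4 + 39.1 = 363.5 cm³.
Mass = 363.5 × 1.23, so 447.105 g.
At $77.6/kg: 447.105/1000 × 77.6 = $34.70.

$34.70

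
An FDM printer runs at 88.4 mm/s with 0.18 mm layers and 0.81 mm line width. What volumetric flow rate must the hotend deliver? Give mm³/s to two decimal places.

12.89

Extrusion cross-section: 0.18 × 0.81 → 0.1458 mm².
Volumetric flow = 88.4 × 0.1458 = 12.89 mm³/s.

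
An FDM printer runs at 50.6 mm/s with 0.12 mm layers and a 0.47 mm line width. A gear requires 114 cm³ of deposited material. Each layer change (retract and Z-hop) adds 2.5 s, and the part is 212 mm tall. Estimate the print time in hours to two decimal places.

Line area: 0.12 × 0.47 → 0.0564 mm².
Path length: 114000 mm³ / 0.0564 mm² → 2021276.6 mm.
Extrusion time = 2021276.6 / 50.6, so 39946.2 s.
Number of layers: 212 / 0.12 → 1767 (rounded up).
Non-print overhead: 1767 × 2.5 → 4417.5 s.
Total = 39946.2 + 4417.5 = 44363.7 s = 12.32 hours.

12.32 hours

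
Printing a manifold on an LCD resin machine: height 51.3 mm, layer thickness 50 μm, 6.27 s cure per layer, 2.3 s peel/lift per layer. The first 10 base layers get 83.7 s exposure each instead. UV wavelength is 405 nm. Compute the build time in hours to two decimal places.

Layer count = ceil(51.3 / 0.05) = 1026.
Base layers: 10 × (83.7 + 2.3) → 860 s.
Normal layers: 1016 × (6.27 + 2.3) → 8707.12 s.
Sum: 860 + 8707.12 = 9567.12 s → 2.66 hours.

2.66 hours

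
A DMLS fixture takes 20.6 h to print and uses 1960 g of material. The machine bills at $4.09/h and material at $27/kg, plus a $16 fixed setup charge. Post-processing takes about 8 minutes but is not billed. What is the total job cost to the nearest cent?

Machine-time cost = 4.09 × 20.6, so $84.254.
Feedstock cost = 27 × 1960/1000 = $52.92.
Adding setup: 84.254 + 52.92 + 16 → 153.174 ≈ $153.17.

$153.17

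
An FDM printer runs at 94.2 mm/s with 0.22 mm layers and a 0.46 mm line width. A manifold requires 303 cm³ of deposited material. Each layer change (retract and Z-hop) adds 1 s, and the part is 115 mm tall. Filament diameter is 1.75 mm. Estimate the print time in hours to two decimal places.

8.97 hours

Bead cross-section: 0.22 × 0.46 → 0.1012 mm².
Path length: 303000 mm³ / 0.1012 mm² → 2994071.1 mm.
Extrusion time = 2994071.1 / 94.2, so 31784.2 s.
Layers = ⌈115/0.22⌉ = 523.
Layer-change overhead = 523 × 1, so 523 s.
Altogether 31784.2 + 523 = 32307.2 s, i.e. 8.97 hours.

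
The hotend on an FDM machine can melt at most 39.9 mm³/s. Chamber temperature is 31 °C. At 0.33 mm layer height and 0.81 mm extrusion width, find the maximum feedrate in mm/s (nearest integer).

Bead cross-section: 0.33 × 0.81 → 0.2673 mm².
v_max = Q/A = 39.9/0.2673 = 149.27 mm/s → 149 mm/s.

149 mm/s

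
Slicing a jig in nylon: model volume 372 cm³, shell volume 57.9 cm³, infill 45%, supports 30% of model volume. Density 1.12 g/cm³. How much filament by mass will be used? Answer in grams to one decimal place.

Interior volume = 372 − 57.9, so 314.1 cm³.
Deposited infill = 0.45 × 314.1, so 141.345 cm³.
Support = 0.30 × 372, so 111.6 cm³.
Deposited volume = 57.9 + 141.345 + 111.6 = 310.845 cm³.
Mass: 310.845 × 1.12 → 348.1464 g.

348.1 g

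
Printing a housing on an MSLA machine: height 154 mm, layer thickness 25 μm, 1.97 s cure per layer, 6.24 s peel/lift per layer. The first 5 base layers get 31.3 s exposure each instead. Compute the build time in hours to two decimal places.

Layer count = ceil(154 / 0.025) = 6160.
Burn-in layers = 5 × (31.3 + 6.24) = 187.7 s.
Regular layers: 6155 × (1.97 + 6.24) → 50532.55 s.
Total = 187.7 + 50532.55 = 50720.25 s = 14.09 hours.

14.09 hours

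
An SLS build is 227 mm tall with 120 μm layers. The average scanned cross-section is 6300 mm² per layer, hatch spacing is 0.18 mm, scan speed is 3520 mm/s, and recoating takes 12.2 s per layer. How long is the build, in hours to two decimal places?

11.64 hours

Number of layers: 227 / 0.12 → 1892 (rounded up).
Hatch length per layer = 6300 / 0.18, so 35000 mm.
Scan time per layer = 35000 / 3520 = 9.9432 s.
Layer cycle: 9.9432 + 12.2 → 22.1432 s.
1892 layers × 22.1432 s/layer = 41894.9344 s, i.e. 11.64 hours.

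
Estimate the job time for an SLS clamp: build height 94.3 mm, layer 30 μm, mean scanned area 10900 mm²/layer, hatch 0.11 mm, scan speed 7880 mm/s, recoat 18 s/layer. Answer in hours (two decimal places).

26.70 hours

Layer count = ceil(94.3 / 0.03) = 3144.
Per-layer scan distance = 10900 / 0.11 = 99090.9 mm.
Scan time per layer: 99090.9 / 7880 → 12.575 s.
Layer cycle = 12.575 + 18, so 30.575 s.
Total: 3144 × 30.575 s = 96127.8 s → 26.70 hours.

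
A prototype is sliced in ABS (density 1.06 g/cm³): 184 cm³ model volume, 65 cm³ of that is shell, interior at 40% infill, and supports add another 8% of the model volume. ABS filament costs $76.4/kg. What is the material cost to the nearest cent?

$10.31

Interior volume = 184 − 65 = 119 cm³.
Deposited infill: 0.40 × 119 → 47.6 cm³.
Support = 0.08 × 184, so 14.72 cm³.
Deposited volume = 65 + 47.6 + 14.72, so 127.32 cm³.
Mass = 127.32 × 1.06, so 134.9592 g.
Cost = 134.9592 g / 1000 × $76.4/kg = $10.31.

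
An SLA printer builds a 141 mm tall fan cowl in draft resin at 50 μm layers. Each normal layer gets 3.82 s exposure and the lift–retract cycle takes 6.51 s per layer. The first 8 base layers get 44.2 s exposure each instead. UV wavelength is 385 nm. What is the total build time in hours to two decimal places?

8.18 hours

Layers = ⌈141/0.05⌉ = 2820.
Base layers = 8 × (44.2 + 6.51) = 405.68 s.
Regular layers = 2812 × (3.82 + 6.51), so 29047.96 s.
Sum: 405.68 + 29047.96 = 29453.64 s → 8.18 hours.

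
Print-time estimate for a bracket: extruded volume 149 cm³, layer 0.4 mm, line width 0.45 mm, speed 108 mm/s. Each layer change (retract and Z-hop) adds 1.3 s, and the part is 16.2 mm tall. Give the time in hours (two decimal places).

2.14 hours

Extrusion cross-section: 0.4 × 0.45 → 0.18 mm².
Path length: 149000 mm³ / 0.18 mm² → 827777.8 mm.
Extrusion time: 827777.8 / 108 → 7664.6 s.
Layers = ⌈16.2/0.4⌉ = 41.
Layer-change overhead = 41 × 1.3 = 53.3 s.
Total = 7664.6 + 53.3 = 7717.9 s = 2.14 hours.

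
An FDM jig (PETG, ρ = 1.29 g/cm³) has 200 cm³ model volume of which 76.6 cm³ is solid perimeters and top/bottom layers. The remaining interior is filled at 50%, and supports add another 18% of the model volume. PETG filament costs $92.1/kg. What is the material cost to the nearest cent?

$20.71

Infill region = 200 − 76.6, so 123.4 cm³.
Infill volume = 0.50 × 123.4 = 61.7 cm³.
Support = 0.18 × 200, so 36 cm³.
Total extruded = 76.6 + 61.7 + 36, so 174.3 cm³.
Mass = 174.3 × 1.29 = 224.847 g.
Cost = 224.847 g / 1000 × $92.1/kg = $20.71.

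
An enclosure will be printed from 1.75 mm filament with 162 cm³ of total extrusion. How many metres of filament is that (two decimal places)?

67.35 m

Cross-section of 1.75 mm filament: π·(1.75/2)² = 2.4053 mm².
L = 162000 mm³ / 2.4053 mm² = 67351.27 mm, i.e. 67.35 m.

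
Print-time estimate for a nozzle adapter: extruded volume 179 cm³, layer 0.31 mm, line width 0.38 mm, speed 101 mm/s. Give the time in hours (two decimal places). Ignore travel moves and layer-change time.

Bead cross-section = 0.31 × 0.38, so 0.1178 mm².
Toolpath length = 179 cm³ / 0.1178 mm² = 179000 / 0.1178 = 1519524.6 mm.
Print-move time = 1519524.6 / 101 = 15044.8 s.
Converting: 15044.8 s = 4.18 hours.

4.18 hours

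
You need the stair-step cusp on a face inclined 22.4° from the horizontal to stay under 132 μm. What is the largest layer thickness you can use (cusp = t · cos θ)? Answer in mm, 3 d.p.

0.143 mm

Layer height = cusp / cos(22.4°) = 0.132 / 0.9245 = 0.143 mm.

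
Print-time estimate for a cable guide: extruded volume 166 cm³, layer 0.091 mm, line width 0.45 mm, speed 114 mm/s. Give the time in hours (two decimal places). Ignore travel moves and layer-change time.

9.88 hours

Extrusion cross-section: 0.091 × 0.45 → 0.04095 mm².
Path length: 166000 mm³ / 0.04095 mm² → 4053724.1 mm.
Time extruding = 4053724.1 / 114 = 35559 s.
Converting: 35559 s = 9.88 hours.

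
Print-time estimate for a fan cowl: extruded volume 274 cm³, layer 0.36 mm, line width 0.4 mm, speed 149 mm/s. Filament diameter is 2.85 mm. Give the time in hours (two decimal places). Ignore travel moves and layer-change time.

Bead cross-section = 0.36 × 0.4, so 0.144 mm².
Path length: 274000 mm³ / 0.144 mm² → 1902777.8 mm.
Extrusion time: 1902777.8 / 149 → 12770.3 s.
That's 12770.3 s → 3.55 hours.

3.55 hours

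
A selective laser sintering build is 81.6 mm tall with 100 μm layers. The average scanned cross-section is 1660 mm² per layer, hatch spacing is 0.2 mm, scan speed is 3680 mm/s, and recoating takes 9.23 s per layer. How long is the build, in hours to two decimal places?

Layer count = ceil(81.6 / 0.1) = 816.
Per-layer scan distance = 1660 / 0.2 = 8300 mm.
Per-layer scan time: 8300 / 3680 → 2.2554 s.
Layer cycle: 2.2554 + 9.23 → 11.4854 s.
Total: 816 × 11.4854 s = 9372.0864 s → 2.60 hours.

2.60 hours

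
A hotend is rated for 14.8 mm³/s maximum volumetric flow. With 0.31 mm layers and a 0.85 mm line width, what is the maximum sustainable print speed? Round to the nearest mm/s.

56 mm/s

Extrusion cross-section: 0.31 × 0.85 → 0.2635 mm².
v_max = Q/A = 14.8/0.2635 = 56.17 mm/s → 56 mm/s.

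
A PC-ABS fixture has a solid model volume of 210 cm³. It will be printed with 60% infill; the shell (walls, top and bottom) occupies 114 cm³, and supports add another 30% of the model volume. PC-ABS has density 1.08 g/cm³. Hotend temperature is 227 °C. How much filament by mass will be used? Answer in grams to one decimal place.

253.4 g

Volume inside the shell: 210 − 114 → 96 cm³.
Deposited infill: 0.60 × 96 → 57.6 cm³.
Support: 0.30 × 210 → 63 cm³.
Deposited volume = 114 + 57.6 + 63, so 234.6 cm³.
Mass = 234.6 × 1.08, so 253.368 g.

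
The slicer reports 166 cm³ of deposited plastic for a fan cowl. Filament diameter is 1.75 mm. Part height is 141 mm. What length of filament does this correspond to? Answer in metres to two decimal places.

A = π r² = π × 0.875² = 2.4053 mm².
L = 166000 mm³ / 2.4053 mm² = 69014.26 mm, i.e. 69.01 m.

69.01 m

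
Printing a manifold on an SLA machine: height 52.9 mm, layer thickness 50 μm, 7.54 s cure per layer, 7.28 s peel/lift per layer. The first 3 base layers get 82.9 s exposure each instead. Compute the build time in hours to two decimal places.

4.42 hours

Layers = ⌈52.9/0.05⌉ = 1058.
Base layers = 3 × (82.9 + 7.28), so 270.54 s.
Remaining layers = 1055 × (7.54 + 7.28) = 15635.1 s.
Sum: 270.54 + 15635.1 = 15905.64 s → 4.42 hours.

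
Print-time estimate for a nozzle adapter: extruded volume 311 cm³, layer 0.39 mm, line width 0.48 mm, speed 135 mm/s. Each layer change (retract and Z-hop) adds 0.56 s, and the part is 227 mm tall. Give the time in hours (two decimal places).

3.51 hours

Bead cross-section = 0.39 × 0.48, so 0.1872 mm².
Total extruded path = 311000/0.1872 = 1661324.8 mm.
Extrusion time: 1661324.8 / 135 → 12306.1 s.
Layers = ⌈227/0.39⌉ = 583.
Non-print overhead: 583 × 0.56 → 326.48 s.
Altogether 12306.1 + 326.48 = 12632.58 s, i.e. 3.51 hours.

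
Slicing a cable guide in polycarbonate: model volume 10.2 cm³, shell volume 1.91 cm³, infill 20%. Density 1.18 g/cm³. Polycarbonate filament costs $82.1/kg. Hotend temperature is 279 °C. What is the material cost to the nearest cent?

Infill region = 10.2 − 1.91 = 8.29 cm³.
Infill volume: 0.20 × 8.29 → 1.658 cm³.
Total printed volume: 1.91 + 1.658 → 3.568 cm³.
Mass: 3.568 × 1.18 → 4.21024 g.
At $82.1/kg: 4.21024/1000 × 82.1 = $0.35.

$0.35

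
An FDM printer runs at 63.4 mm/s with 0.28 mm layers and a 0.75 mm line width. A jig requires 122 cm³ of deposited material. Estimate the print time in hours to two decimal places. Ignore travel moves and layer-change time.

Line area = 0.28 × 0.75 = 0.21 mm².
Path length: 122000 mm³ / 0.21 mm² → 580952.4 mm.
Extrusion time: 580952.4 / 63.4 → 9163.3 s.
Converting: 9163.3 s = 2.55 hours.

2.55 hours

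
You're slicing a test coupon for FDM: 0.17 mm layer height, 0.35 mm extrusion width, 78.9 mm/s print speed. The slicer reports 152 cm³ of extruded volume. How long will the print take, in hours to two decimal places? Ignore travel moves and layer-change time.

Line area: 0.17 × 0.35 → 0.0595 mm².
Total extruded path = 152000/0.0595 = 2554621.8 mm.
Print-move time = 2554621.8 / 78.9 = 32378 s.
Converting: 32378 s = 8.99 hours.

8.99 hours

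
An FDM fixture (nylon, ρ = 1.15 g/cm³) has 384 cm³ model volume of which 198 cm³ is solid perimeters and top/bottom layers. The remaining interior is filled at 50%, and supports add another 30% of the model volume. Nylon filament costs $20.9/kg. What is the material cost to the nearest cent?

$9.76

Infill region = 384 − 198, so 186 cm³.
Deposited infill = 0.50 × 186 = 93 cm³.
Support = 0.30 × 384 = 115.2 cm³.
Total printed volume = 198 + 93 + 115.2 = 406.2 cm³.
Mass = 406.2 × 1.15 = 467.13 g.
At $20.9/kg: 467.13/1000 × 20.9 = $9.76.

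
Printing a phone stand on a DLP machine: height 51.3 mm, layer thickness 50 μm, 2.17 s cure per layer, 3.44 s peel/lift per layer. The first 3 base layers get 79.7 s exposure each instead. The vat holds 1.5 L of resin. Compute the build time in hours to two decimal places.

1.66 hours

Layers = ⌈51.3/0.05⌉ = 1026.
Base layers = 3 × (79.7 + 3.44), so 249.42 s.
Regular layers: 1023 × (2.17 + 3.44) → 5739.03 s.
Sum: 249.42 + 5739.03 = 5988.45 s → 1.66 hours.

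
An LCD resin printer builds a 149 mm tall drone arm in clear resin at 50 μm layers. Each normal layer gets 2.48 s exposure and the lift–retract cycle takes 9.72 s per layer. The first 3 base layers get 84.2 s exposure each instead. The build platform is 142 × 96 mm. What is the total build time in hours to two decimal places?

10.17 hours

Number of layers: 149 / 0.05 → 2980 (rounded up).
Base layers = 3 × (84.2 + 9.72) = 281.76 s.
Regular layers: 2977 × (2.48 + 9.72) → 36319.4 s.
Total = 281.76 + 36319.4 = 36601.16 s = 10.17 hours.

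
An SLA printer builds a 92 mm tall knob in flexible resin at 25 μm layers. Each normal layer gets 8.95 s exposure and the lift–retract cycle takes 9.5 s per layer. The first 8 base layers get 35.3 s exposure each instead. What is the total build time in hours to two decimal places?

18.92 hours

Layer count = ceil(92 / 0.025) = 3680.
Burn-in layers = 8 × (35.3 + 9.5), so 358.4 s.
Remaining layers: 3672 × (8.95 + 9.5) → 67748.4 s.
Total = 358.4 + 67748.4 = 68106.8 s = 18.92 hours.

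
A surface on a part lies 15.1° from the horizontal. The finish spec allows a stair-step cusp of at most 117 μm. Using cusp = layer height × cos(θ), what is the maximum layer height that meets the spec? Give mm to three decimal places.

0.121 mm

t = h_c / cos θ = 0.117 / 0.9655 = 0.121 mm.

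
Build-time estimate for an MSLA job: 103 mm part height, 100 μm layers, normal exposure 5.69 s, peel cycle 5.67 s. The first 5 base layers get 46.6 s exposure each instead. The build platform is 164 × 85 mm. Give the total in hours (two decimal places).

Number of layers: 103 / 0.1 → 1030 (rounded up).
Bottom layers = 5 × (46.6 + 5.67) = 261.35 s.
Regular layers = 1025 × (5.69 + 5.67) = 11644 s.
Sum: 261.35 + 11644 = 11905.35 s → 3.31 hours.

3.31 hours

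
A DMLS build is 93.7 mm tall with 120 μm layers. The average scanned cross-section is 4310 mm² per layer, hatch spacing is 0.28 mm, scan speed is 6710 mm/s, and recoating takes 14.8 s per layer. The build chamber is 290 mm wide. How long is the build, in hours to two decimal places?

Layers = ⌈93.7/0.12⌉ = 781.
Scan path per layer = 4310 / 0.28 = 15392.9 mm.
Per-layer scan time = 15392.9 / 6710, so 2.294 s.
Time per layer = 2.294 + 14.8, so 17.094 s.
781 layers × 17.094 s/layer = 13350.414 s, i.e. 3.71 hours.

3.71 hours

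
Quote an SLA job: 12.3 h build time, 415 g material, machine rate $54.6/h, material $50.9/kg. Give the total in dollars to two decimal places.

Time charge: 54.6 × 12.3 → $671.58.
Material cost = 50.9 × 415/1000 = $21.1235.
Job cost: 671.58 + 21.1235 = 692.7035 ≈ $692.70.

$692.70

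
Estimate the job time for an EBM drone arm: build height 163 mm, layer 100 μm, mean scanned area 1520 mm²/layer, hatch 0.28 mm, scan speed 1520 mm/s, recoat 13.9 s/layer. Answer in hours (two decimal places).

7.91 hours

Layer count = ceil(163 / 0.1) = 1630.
Per-layer scan distance = 1520 / 0.28 = 5428.6 mm.
Per-layer scan time = 5428.6 / 1520 = 3.5714 s.
Per-layer time = 3.5714 + 13.9, so 17.4714 s.
Build time = 1630 × 17.4714 = 28478.382 s = 7.91 hours.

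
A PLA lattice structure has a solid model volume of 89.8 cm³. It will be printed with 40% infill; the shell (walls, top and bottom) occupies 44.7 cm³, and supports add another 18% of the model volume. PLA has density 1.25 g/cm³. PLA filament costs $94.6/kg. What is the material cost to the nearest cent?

$9.33

Interior volume: 89.8 − 44.7 → 45.1 cm³.
Deposited infill = 0.40 × 45.1 = 18.04 cm³.
Support = 0.18 × 89.8 = 16.164 cm³.
Deposited volume = 44.7 + 18.04 + 16.164, so 78.904 cm³.
Mass = 78.904 × 1.25 = 98.63 g.
Cost = 98.63 g / 1000 × $94.6/kg = $9.33.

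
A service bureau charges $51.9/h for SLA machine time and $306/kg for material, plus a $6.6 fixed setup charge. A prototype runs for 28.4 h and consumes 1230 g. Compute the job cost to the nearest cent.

$1856.94

Time charge: 51.9 × 28.4 → $1473.96.
Feedstock cost = 306 × 1230/1000, so $376.38.
Adding setup: 1473.96 + 376.38 + 6.6 → $1856.94.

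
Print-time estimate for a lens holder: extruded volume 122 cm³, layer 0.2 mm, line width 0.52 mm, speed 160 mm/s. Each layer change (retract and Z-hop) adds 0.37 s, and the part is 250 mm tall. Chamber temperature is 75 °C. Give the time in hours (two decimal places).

Bead cross-section = 0.2 × 0.52 = 0.104 mm².
Path length: 122000 mm³ / 0.104 mm² → 1173076.9 mm.
Print-move time = 1173076.9 / 160, so 7331.7 s.
Layers = ⌈250/0.2⌉ = 1250.
Non-print overhead = 1250 × 0.37, so 462.5 s.
Altogether 7331.7 + 462.5 = 7794.2 s, i.e. 2.17 hours.

2.17 hours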